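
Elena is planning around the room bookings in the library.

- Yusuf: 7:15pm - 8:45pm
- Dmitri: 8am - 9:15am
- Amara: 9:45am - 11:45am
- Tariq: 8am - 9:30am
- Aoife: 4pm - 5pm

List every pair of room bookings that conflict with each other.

Dmitri & Tariq

Sorted by start: Dmitri, Tariq, Amara, Aoife, Yusuf.
Tariq starts before Dmitri ends → Dmitri and Tariq overlap.
Amara starts after Dmitri ends; Dmitri is clear from here.
Amara starts after Tariq ends; Tariq is clear from here.
Aoife starts after Amara ends; Amara is clear from here.
Yusuf starts after Aoife ends.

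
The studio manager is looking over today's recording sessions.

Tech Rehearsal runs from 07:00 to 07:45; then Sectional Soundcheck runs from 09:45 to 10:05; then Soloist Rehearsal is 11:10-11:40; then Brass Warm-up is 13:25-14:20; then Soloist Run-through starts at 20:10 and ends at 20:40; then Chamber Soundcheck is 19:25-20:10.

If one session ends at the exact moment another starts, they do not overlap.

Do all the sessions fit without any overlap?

Check each pair: they overlap iff neither finishes before the other starts.
Sorted by start: Tech Rehearsal, Sectional Soundcheck, Soloist Rehearsal, Brass Warm-up, Chamber Soundcheck, Soloist Run-through.
Sectional Soundcheck starts after Tech Rehearsal ends, so Tech Rehearsal has no further overlaps.
Soloist Rehearsal starts after Sectional Soundcheck ends, so Sectional Soundcheck has no further overlaps.
Brass Warm-up starts after Soloist Rehearsal ends, so Soloist Rehearsal has no further overlaps.
Chamber Soundcheck starts after Brass Warm-up ends, so Brass Warm-up has no further overlaps.
Soloist Run-through starts exactly when Chamber Soundcheck ends (back-to-back, no overlap).
Every pair is clear; the schedule has no overlaps.

Yes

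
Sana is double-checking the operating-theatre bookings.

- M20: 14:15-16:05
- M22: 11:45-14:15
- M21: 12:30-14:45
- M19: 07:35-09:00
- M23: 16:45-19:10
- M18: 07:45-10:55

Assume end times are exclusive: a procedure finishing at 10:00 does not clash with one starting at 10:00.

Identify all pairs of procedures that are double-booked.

M18 & M19, M20 & M21, M21 & M22

Check each pair: they overlap iff neither finishes before the other starts.
Sorted by start: M19, M18, M22, M21, M20, M23.
M18 starts before M19 ends → M19 and M18 overlap.
M22 starts after M19 ends; M19 is clear from here.
M22 starts after M18 ends; M18 is clear from here.
M21 starts before M22 ends → M22 and M21 overlap.
M20 starts exactly when M22 ends (back-to-back, no overlap); M22 is clear from here.
M20 starts before M21 ends → M21 and M20 overlap.
M23 starts after M21 ends.
M23 starts after M20 ends.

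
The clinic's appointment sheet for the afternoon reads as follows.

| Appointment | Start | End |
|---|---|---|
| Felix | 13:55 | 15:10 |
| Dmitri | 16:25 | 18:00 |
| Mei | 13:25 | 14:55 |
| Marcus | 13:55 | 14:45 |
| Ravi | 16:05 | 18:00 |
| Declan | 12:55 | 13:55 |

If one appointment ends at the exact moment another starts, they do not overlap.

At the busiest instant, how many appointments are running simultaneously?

3

Sort all start/end points and keep a running count:
12:55 start Declan → 1
13:25 start Mei → 2
13:55 end Declan → 1
13:55 start Felix → 2
13:55 start Marcus → 3
14:45 end Marcus → 2
14:55 end Mei → 1
15:10 end Felix → 0
16:05 start Ravi → 1
16:25 start Dmitri → 2
18:00 end Dmitri → 1
18:00 end Ravi → 0
Peak is 3, at 13:55 (Felix, Marcus, Mei).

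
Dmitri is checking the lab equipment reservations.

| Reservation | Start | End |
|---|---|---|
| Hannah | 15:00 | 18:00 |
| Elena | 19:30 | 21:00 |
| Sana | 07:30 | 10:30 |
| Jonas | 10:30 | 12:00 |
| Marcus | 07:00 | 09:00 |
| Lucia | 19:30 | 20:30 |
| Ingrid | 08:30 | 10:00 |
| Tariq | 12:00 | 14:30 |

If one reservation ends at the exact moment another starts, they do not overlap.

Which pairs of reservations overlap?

Sorted by start: Marcus, Sana, Ingrid, Jonas, Tariq, Hannah, Lucia, Elena.
Sana starts before Marcus ends → Marcus and Sana overlap.
Ingrid starts before Marcus ends → Marcus and Ingrid overlap.
Jonas starts after Marcus ends, so nothing later overlaps Marcus either.
Ingrid starts before Sana ends → Sana and Ingrid overlap.
Jonas starts exactly when Sana ends (back-to-back, no overlap), so nothing later overlaps Sana either.
Jonas starts after Ingrid ends, so nothing later overlaps Ingrid either.
Tariq starts exactly when Jonas ends (back-to-back, no overlap), so nothing later overlaps Jonas either.
Hannah starts after Tariq ends, so nothing later overlaps Tariq either.
Lucia starts after Hannah ends, so nothing later overlaps Hannah either.
Elena starts before Lucia ends → Lucia and Elena overlap.

Elena & Lucia, Ingrid & Marcus, Ingrid & Sana, Marcus & Sana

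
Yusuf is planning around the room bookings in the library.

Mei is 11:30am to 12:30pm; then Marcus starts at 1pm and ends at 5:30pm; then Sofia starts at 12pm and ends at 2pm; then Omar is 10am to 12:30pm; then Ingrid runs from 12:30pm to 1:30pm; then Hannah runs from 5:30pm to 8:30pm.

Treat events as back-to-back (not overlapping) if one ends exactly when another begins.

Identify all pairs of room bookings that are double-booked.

Ingrid & Marcus, Ingrid & Sofia, Marcus & Sofia, Mei & Omar, Mei & Sofia, Omar & Sofia

Check each pair: they overlap iff neither finishes before the other starts.
Sorted by start: Omar, Mei, Sofia, Ingrid, Marcus, Hannah.
Mei starts before Omar ends → Omar and Mei overlap.
Sofia starts before Omar ends → Omar and Sofia overlap.
Ingrid starts exactly when Omar ends (back-to-back, no overlap) — done with Omar.
Sofia starts before Mei ends → Mei and Sofia overlap.
Ingrid starts exactly when Mei ends (back-to-back, no overlap) — done with Mei.
Ingrid starts before Sofia ends → Sofia and Ingrid overlap.
Marcus starts before Sofia ends → Sofia and Marcus overlap.
Hannah starts after Sofia ends.
Marcus starts before Ingrid ends → Ingrid and Marcus overlap.
Hannah starts after Ingrid ends.
Hannah starts exactly when Marcus ends (back-to-back, no overlap).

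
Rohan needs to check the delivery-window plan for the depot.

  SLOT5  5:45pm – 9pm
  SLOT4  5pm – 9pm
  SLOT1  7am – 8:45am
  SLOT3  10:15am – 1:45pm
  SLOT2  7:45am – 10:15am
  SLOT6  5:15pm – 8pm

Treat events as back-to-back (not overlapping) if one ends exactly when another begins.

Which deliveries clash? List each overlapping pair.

SLOT1 & SLOT2, SLOT4 & SLOT5, SLOT4 & SLOT6, SLOT5 & SLOT6

Sorted by start: SLOT1, SLOT2, SLOT3, SLOT4, SLOT6, SLOT5.
SLOT2 starts before SLOT1 ends → SLOT1 and SLOT2 overlap.
SLOT3 starts after SLOT1 ends; SLOT1 is clear from here.
SLOT3 starts exactly when SLOT2 ends (back-to-back, no overlap); SLOT2 is clear from here.
SLOT4 starts after SLOT3 ends; SLOT3 is clear from here.
SLOT6 starts before SLOT4 ends → SLOT4 and SLOT6 overlap.
SLOT5 starts before SLOT4 ends → SLOT4 and SLOT5 overlap.
SLOT5 starts before SLOT6 ends → SLOT6 and SLOT5 overlap.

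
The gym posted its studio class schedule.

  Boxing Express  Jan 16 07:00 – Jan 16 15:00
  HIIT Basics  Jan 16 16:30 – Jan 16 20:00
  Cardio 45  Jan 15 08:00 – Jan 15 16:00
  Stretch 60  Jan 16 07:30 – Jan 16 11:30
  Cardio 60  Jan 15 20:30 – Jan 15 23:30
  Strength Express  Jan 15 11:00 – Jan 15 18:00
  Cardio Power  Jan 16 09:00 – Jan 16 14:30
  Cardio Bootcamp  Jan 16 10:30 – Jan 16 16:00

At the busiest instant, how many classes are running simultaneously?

4

Sweep the timeline, counting +1 at each start and −1 at each end (ends before starts at a tie):
Jan 15 08:00 start Cardio 45 → 1
Jan 15 11:00 start Strength Express → 2
Jan 15 16:00 end Cardio 45 → 1
Jan 15 18:00 end Strength Express → 0
Jan 15 20:30 start Cardio 60 → 1
Jan 15 23:30 end Cardio 60 → 0
Jan 16 07:00 start Boxing Express → 1
Jan 16 07:30 start Stretch 60 → 2
Jan 16 09:00 start Cardio Power → 3
Jan 16 10:30 start Cardio Bootcamp → 4
Jan 16 11:30 end Stretch 60 → 3
Jan 16 14:30 end Cardio Power → 2
Jan 16 15:00 end Boxing Express → 1
Jan 16 16:00 end Cardio Bootcamp → 0
Jan 16 16:30 start HIIT Basics → 1
Jan 16 20:00 end HIIT Basics → 0
Peak is 4, at Jan 16 10:30 (Boxing Express, Cardio Bootcamp, Cardio Power, Stretch 60).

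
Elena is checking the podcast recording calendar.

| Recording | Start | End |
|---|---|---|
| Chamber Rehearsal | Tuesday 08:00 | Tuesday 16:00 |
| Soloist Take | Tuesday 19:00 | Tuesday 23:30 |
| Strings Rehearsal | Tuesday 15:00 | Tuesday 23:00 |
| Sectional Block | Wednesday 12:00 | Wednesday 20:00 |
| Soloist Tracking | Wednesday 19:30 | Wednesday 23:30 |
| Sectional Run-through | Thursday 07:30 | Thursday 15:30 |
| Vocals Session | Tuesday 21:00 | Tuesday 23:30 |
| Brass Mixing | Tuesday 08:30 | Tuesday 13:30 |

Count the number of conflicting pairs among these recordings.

6

Sorted by start: Chamber Rehearsal, Brass Mixing, Strings Rehearsal, Soloist Take, Vocals Session, Sectional Block, Soloist Tracking, Sectional Run-through.
Brass Mixing starts before Chamber Rehearsal ends → Chamber Rehearsal and Brass Mixing overlap.
Strings Rehearsal starts before Chamber Rehearsal ends → Chamber Rehearsal and Strings Rehearsal overlap.
Soloist Take starts after Chamber Rehearsal ends — done with Chamber Rehearsal.
Strings Rehearsal starts after Brass Mixing ends — done with Brass Mixing.
Soloist Take starts before Strings Rehearsal ends → Strings Rehearsal and Soloist Take overlap.
Vocals Session starts before Strings Rehearsal ends → Strings Rehearsal and Vocals Session overlap.
Sectional Block starts after Strings Rehearsal ends — done with Strings Rehearsal.
Vocals Session starts before Soloist Take ends → Soloist Take and Vocals Session overlap.
Sectional Block starts after Soloist Take ends — done with Soloist Take.
Sectional Block starts after Vocals Session ends — done with Vocals Session.
Soloist Tracking starts before Sectional Block ends → Sectional Block and Soloist Tracking overlap.
Sectional Run-through starts after Sectional Block ends.
Sectional Run-through starts after Soloist Tracking ends.
Overlapping pairs: Brass Mixing & Chamber Rehearsal, Chamber Rehearsal & Strings Rehearsal, Sectional Block & Soloist Tracking, Soloist Take & Strings Rehearsal, Soloist Take & Vocals Session, Strings Rehearsal & Vocals Session — 6 in total.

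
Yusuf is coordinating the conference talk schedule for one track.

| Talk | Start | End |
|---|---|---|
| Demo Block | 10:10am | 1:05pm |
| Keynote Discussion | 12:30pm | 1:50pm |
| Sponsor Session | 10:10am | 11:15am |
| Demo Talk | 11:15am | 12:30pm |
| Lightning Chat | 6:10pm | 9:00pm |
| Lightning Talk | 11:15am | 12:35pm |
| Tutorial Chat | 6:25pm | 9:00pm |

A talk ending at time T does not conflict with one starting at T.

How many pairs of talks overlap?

7

Sorted by start: Demo Block, Sponsor Session, Demo Talk, Lightning Talk, Keynote Discussion, Lightning Chat, Tutorial Chat.
Sponsor Session starts before Demo Block ends → Demo Block and Sponsor Session overlap.
Demo Talk starts before Demo Block ends → Demo Block and Demo Talk overlap.
Lightning Talk starts before Demo Block ends → Demo Block and Lightning Talk overlap.
Keynote Discussion starts before Demo Block ends → Demo Block and Keynote Discussion overlap.
Lightning Chat starts after Demo Block ends, so nothing later overlaps Demo Block either.
Demo Talk starts exactly when Sponsor Session ends (back-to-back, no overlap), so nothing later overlaps Sponsor Session either.
Lightning Talk starts before Demo Talk ends → Demo Talk and Lightning Talk overlap.
Keynote Discussion starts exactly when Demo Talk ends (back-to-back, no overlap), so nothing later overlaps Demo Talk either.
Keynote Discussion starts before Lightning Talk ends → Lightning Talk and Keynote Discussion overlap.
Lightning Chat starts after Lightning Talk ends, so nothing later overlaps Lightning Talk either.
Lightning Chat starts after Keynote Discussion ends, so nothing later overlaps Keynote Discussion either.
Tutorial Chat starts before Lightning Chat ends → Lightning Chat and Tutorial Chat overlap.
Overlapping pairs: Demo Block & Demo Talk, Demo Block & Keynote Discussion, Demo Block & Lightning Talk, Demo Block & Sponsor Session, Demo Talk & Lightning Talk, Keynote Discussion & Lightning Talk, Lightning Chat & Tutorial Chat — 7 in total.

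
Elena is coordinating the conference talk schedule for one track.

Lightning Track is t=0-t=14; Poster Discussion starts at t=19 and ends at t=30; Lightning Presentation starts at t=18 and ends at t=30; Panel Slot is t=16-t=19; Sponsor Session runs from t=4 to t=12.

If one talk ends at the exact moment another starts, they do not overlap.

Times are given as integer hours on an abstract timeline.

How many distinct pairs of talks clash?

3

Sorted by start: Lightning Track, Sponsor Session, Panel Slot, Lightning Presentation, Poster Discussion.
Sponsor Session starts before Lightning Track ends → Lightning Track and Sponsor Session overlap.
Panel Slot starts after Lightning Track ends; Lightning Track is clear from here.
Panel Slot starts after Sponsor Session ends; Sponsor Session is clear from here.
Lightning Presentation starts before Panel Slot ends → Panel Slot and Lightning Presentation overlap.
Poster Discussion starts exactly when Panel Slot ends (back-to-back, no overlap).
Poster Discussion starts before Lightning Presentation ends → Lightning Presentation and Poster Discussion overlap.
Overlapping pairs: Lightning Presentation & Panel Slot, Lightning Presentation & Poster Discussion, Lightning Track & Sponsor Session — 3 in total.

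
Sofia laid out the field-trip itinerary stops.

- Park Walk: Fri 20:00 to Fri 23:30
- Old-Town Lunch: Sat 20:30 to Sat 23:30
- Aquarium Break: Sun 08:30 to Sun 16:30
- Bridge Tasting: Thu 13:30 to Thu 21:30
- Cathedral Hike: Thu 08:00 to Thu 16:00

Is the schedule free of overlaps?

Sorted by start: Cathedral Hike, Bridge Tasting, Park Walk, Old-Town Lunch, Aquarium Break.
Bridge Tasting starts before Cathedral Hike ends → Cathedral Hike and Bridge Tasting overlap.
That's a conflict, so the schedule is not conflict-free.

No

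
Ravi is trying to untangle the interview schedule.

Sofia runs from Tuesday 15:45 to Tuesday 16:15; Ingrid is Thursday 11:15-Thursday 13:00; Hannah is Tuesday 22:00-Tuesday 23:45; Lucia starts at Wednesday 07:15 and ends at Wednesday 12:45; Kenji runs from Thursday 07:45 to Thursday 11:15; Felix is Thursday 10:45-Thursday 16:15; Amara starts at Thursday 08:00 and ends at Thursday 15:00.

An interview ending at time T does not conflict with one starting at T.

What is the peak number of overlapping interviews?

3

Walk through starts and ends in time order (an end at T is processed before a start at T):
Tuesday 15:45 start Sofia → 1
Tuesday 16:15 end Sofia → 0
Tuesday 22:00 start Hannah → 1
Tuesday 23:45 end Hannah → 0
Wednesday 07:15 start Lucia → 1
Wednesday 12:45 end Lucia → 0
Thursday 07:45 start Kenji → 1
Thursday 08:00 start Amara → 2
Thursday 10:45 start Felix → 3
Thursday 11:15 end Kenji → 2
Thursday 11:15 start Ingrid → 3
Thursday 13:00 end Ingrid → 2
Thursday 15:00 end Amara → 1
Thursday 16:15 end Felix → 0
Peak is 3, at Thursday 10:45 (Amara, Felix, Kenji).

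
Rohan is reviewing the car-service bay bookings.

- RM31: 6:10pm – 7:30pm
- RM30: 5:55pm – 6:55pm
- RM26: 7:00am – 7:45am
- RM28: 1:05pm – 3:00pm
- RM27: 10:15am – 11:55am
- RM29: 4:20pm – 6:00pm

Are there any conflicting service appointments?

Two intervals overlap when each starts before the other ends.
Sorted by start: RM26, RM27, RM28, RM29, RM30, RM31.
RM27 starts after RM26 ends, so RM26 has no further overlaps.
RM28 starts after RM27 ends, so RM27 has no further overlaps.
RM29 starts after RM28 ends, so RM28 has no further overlaps.
RM30 starts before RM29 ends → RM29 and RM30 overlap.
That's a conflict, so the schedule is not conflict-free.

Yes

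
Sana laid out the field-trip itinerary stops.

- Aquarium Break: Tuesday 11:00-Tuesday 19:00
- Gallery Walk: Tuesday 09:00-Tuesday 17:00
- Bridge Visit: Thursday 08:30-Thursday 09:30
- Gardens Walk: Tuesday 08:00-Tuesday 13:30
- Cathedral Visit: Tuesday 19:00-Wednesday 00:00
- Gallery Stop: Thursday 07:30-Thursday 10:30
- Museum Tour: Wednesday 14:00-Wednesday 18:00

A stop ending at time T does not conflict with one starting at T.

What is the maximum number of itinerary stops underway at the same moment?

Walk through starts and ends in time order (an end at T is processed before a start at T):
Tuesday 08:00 start Gardens Walk → 1
Tuesday 09:00 start Gallery Walk → 2
Tuesday 11:00 start Aquarium Break → 3
Tuesday 13:30 end Gardens Walk → 2
Tuesday 17:00 end Gallery Walk → 1
Tuesday 19:00 end Aquarium Break → 0
Tuesday 19:00 start Cathedral Visit → 1
Wednesday 00:00 end Cathedral Visit → 0
Wednesday 14:00 start Museum Tour → 1
Wednesday 18:00 end Museum Tour → 0
Thursday 07:30 start Gallery Stop → 1
Thursday 08:30 start Bridge Visit → 2
Thursday 09:30 end Bridge Visit → 1
Thursday 10:30 end Gallery Stop → 0
Peak is 3, at Tuesday 11:00 (Aquarium Break, Gallery Walk, Gardens Walk).

3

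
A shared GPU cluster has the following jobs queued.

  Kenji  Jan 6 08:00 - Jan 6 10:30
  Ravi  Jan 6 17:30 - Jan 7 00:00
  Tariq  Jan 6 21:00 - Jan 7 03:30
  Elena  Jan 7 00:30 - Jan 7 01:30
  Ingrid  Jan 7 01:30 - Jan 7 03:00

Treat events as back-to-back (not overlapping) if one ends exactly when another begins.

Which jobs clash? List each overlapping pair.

Sorted by start: Kenji, Ravi, Tariq, Elena, Ingrid.
Ravi starts after Kenji ends, so nothing later overlaps Kenji either.
Tariq starts before Ravi ends → Ravi and Tariq overlap.
Elena starts after Ravi ends, so nothing later overlaps Ravi either.
Elena starts before Tariq ends → Tariq and Elena overlap.
Ingrid starts before Tariq ends → Tariq and Ingrid overlap.
Ingrid starts exactly when Elena ends (back-to-back, no overlap).

Elena & Tariq, Ingrid & Tariq, Ravi & Tariq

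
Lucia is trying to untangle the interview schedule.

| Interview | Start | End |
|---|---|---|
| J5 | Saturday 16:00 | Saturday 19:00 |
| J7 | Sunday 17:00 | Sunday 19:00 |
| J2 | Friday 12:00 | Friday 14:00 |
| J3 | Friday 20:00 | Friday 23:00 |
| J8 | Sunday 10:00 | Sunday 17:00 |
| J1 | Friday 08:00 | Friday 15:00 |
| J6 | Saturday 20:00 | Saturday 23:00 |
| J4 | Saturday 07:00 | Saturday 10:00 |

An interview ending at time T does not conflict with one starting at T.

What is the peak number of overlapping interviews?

Walk through starts and ends in time order (an end at T is processed before a start at T):
Friday 08:00 start J1 → 1
Friday 12:00 start J2 → 2
Friday 14:00 end J2 → 1
Friday 15:00 end J1 → 0
Friday 20:00 start J3 → 1
Friday 23:00 end J3 → 0
Saturday 07:00 start J4 → 1
Saturday 10:00 end J4 → 0
Saturday 16:00 start J5 → 1
Saturday 19:00 end J5 → 0
Saturday 20:00 start J6 → 1
Saturday 23:00 end J6 → 0
Sunday 10:00 start J8 → 1
Sunday 17:00 end J8 → 0
Sunday 17:00 start J7 → 1
Sunday 19:00 end J7 → 0
Peak is 2, at Friday 12:00 (J1, J2).

2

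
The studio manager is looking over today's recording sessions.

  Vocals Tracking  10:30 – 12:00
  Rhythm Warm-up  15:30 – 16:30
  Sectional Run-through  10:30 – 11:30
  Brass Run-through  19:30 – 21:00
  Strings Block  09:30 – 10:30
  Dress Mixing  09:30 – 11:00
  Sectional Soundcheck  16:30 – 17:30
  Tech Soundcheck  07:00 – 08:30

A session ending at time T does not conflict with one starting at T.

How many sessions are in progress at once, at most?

3

Sweep the timeline, counting +1 at each start and −1 at each end (ends before starts at a tie):
07:00 start Tech Soundcheck → 1
08:30 end Tech Soundcheck → 0
09:30 start Dress Mixing → 1
09:30 start Strings Block → 2
10:30 end Strings Block → 1
10:30 start Sectional Run-through → 2
10:30 start Vocals Tracking → 3
11:00 end Dress Mixing → 2
11:30 end Sectional Run-through → 1
12:00 end Vocals Tracking → 0
15:30 start Rhythm Warm-up → 1
16:30 end Rhythm Warm-up → 0
16:30 start Sectional Soundcheck → 1
17:30 end Sectional Soundcheck → 0
19:30 start Brass Run-through → 1
21:00 end Brass Run-through → 0
Peak is 3, at 10:30 (Dress Mixing, Sectional Run-through, Vocals Tracking).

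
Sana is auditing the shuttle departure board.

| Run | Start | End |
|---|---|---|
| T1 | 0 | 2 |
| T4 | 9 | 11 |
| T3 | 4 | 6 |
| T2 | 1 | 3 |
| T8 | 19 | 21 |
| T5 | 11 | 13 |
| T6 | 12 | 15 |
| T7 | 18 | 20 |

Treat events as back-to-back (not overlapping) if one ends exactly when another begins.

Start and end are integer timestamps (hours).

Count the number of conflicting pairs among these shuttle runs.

3

Sorted by start: T1, T2, T3, T4, T5, T6, T7, T8.
T2 starts before T1 ends → T1 and T2 overlap.
T3 starts after T1 ends — done with T1.
T3 starts after T2 ends — done with T2.
T4 starts after T3 ends — done with T3.
T5 starts exactly when T4 ends (back-to-back, no overlap) — done with T4.
T6 starts before T5 ends → T5 and T6 overlap.
T7 starts after T5 ends — done with T5.
T7 starts after T6 ends — done with T6.
T8 starts before T7 ends → T7 and T8 overlap.
Overlapping pairs: T1 & T2, T5 & T6, T7 & T8 — 3 in total.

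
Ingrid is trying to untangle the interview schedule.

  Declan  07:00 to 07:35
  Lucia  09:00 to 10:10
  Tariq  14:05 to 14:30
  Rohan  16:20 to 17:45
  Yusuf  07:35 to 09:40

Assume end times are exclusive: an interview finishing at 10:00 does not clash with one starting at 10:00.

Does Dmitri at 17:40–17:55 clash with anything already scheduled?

Yes — it overlaps Rohan

Declan: ends 07:35 at or before Dmitri starts 17:40 → clear.
Yusuf: ends 09:40 at or before Dmitri starts 17:40 → clear.
Lucia: ends 10:10 at or before Dmitri starts 17:40 → clear.
Tariq: ends 14:30 at or before Dmitri starts 17:40 → clear.
Rohan: starts 16:20 before Dmitri ends 17:55, and ends 17:45 after Dmitri starts 17:40 → overlap.
Dmitri overlaps Rohan.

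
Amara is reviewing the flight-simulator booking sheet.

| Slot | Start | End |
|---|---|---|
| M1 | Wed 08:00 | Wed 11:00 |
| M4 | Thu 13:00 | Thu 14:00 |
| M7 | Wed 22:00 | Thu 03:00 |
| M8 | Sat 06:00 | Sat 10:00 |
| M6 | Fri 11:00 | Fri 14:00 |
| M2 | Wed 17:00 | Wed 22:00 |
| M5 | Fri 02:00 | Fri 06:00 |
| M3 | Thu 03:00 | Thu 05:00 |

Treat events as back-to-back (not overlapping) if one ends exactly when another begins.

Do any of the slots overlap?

Two intervals overlap when each starts before the other ends.
Sorted by start: M1, M2, M7, M3, M4, M5, M6, M8.
M2 starts after M1 ends, so nothing later overlaps M1 either.
M7 starts exactly when M2 ends (back-to-back, no overlap), so nothing later overlaps M2 either.
M3 starts exactly when M7 ends (back-to-back, no overlap), so nothing later overlaps M7 either.
M4 starts after M3 ends, so nothing later overlaps M3 either.
M5 starts after M4 ends, so nothing later overlaps M4 either.
M6 starts after M5 ends, so nothing later overlaps M5 either.
M8 starts after M6 ends.
Every pair is clear; the schedule has no overlaps.

No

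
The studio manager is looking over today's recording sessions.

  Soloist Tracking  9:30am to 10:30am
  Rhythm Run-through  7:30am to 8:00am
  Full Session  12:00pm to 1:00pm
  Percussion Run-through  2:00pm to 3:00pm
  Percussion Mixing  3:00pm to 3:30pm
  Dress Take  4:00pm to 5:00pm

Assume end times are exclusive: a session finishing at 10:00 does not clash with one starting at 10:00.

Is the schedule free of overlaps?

Yes

Sorted by start: Rhythm Run-through, Soloist Tracking, Full Session, Percussion Run-through, Percussion Mixing, Dress Take.
Soloist Tracking starts after Rhythm Run-through ends, so nothing later overlaps Rhythm Run-through either.
Full Session starts after Soloist Tracking ends, so nothing later overlaps Soloist Tracking either.
Percussion Run-through starts after Full Session ends, so nothing later overlaps Full Session either.
Percussion Mixing starts exactly when Percussion Run-through ends (back-to-back, no overlap), so nothing later overlaps Percussion Run-through either.
Dress Take starts after Percussion Mixing ends.
Every pair is clear; the schedule has no overlaps.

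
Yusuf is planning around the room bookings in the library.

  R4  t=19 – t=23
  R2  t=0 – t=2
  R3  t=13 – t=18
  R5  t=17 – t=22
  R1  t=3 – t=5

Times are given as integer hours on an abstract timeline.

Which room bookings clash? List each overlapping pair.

Sorted by start: R2, R1, R3, R5, R4.
R1 starts after R2 ends, so R2 has no further overlaps.
R3 starts after R1 ends, so R1 has no further overlaps.
R5 starts before R3 ends → R3 and R5 overlap.
R4 starts after R3 ends.
R4 starts before R5 ends → R5 and R4 overlap.

R3 & R5, R4 & R5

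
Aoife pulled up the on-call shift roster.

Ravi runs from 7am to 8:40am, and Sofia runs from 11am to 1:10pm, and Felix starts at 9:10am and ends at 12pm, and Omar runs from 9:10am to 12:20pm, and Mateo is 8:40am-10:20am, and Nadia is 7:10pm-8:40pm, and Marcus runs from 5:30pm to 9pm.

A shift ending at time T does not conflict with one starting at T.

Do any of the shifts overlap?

Check each pair: they overlap iff neither finishes before the other starts.
Sorted by start: Ravi, Mateo, Omar, Felix, Sofia, Marcus, Nadia.
Mateo starts exactly when Ravi ends (back-to-back, no overlap), so Ravi has no further overlaps.
Omar starts before Mateo ends → Mateo and Omar overlap.
That's a conflict, so the schedule is not conflict-free.

Yes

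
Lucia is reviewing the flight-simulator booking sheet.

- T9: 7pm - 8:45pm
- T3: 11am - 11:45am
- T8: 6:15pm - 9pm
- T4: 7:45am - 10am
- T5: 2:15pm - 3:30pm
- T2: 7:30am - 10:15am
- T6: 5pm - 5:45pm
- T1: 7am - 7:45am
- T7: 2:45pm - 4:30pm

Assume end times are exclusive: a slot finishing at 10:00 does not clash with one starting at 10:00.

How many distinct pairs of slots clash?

Sorted by start: T1, T2, T4, T3, T5, T7, T6, T8, T9.
T2 starts before T1 ends → T1 and T2 overlap.
T4 starts exactly when T1 ends (back-to-back, no overlap), so T1 has no further overlaps.
T4 starts before T2 ends → T2 and T4 overlap.
T3 starts after T2 ends, so T2 has no further overlaps.
T3 starts after T4 ends, so T4 has no further overlaps.
T5 starts after T3 ends, so T3 has no further overlaps.
T7 starts before T5 ends → T5 and T7 overlap.
T6 starts after T5 ends, so T5 has no further overlaps.
T6 starts after T7 ends, so T7 has no further overlaps.
T8 starts after T6 ends, so T6 has no further overlaps.
T9 starts before T8 ends → T8 and T9 overlap.
Overlapping pairs: T1 & T2, T2 & T4, T5 & T7, T8 & T9 — 4 in total.

4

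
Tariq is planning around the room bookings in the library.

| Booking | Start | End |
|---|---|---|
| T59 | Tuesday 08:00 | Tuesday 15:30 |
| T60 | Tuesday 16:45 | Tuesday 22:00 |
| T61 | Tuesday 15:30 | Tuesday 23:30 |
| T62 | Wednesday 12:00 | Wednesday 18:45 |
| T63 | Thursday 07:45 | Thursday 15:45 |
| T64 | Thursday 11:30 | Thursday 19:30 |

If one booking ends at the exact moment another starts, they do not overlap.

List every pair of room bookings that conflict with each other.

Sorted by start: T59, T61, T60, T62, T63, T64.
T61 starts exactly when T59 ends (back-to-back, no overlap) — done with T59.
T60 starts before T61 ends → T61 and T60 overlap.
T62 starts after T61 ends — done with T61.
T62 starts after T60 ends — done with T60.
T63 starts after T62 ends — done with T62.
T64 starts before T63 ends → T63 and T64 overlap.

T60 & T61, T63 & T64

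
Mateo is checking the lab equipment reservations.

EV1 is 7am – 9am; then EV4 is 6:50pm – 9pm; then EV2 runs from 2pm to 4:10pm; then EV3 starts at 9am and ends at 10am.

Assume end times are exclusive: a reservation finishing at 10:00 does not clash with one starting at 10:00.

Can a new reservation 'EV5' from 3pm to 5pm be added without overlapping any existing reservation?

No — it overlaps EV2

EV1: ends 9am at or before EV5 starts 3pm → clear.
EV3: ends 10am at or before EV5 starts 3pm → clear.
EV2: starts 2pm before EV5 ends 5pm, and ends 4:10pm after EV5 starts 3pm → overlap.
EV4: starts 6:50pm at or after EV5 ends 5pm → clear.
EV5 overlaps EV2.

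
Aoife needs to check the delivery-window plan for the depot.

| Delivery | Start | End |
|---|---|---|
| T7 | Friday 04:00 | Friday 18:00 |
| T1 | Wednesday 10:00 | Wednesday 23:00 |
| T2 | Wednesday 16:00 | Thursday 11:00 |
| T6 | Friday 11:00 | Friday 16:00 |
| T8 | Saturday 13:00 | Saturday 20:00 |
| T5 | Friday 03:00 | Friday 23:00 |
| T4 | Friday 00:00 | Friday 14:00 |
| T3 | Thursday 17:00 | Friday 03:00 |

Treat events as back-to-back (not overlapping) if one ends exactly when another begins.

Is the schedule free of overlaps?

Sorted by start: T1, T2, T3, T4, T5, T7, T6, T8.
T2 starts before T1 ends → T1 and T2 overlap.
That's a conflict, so the schedule is not conflict-free.

No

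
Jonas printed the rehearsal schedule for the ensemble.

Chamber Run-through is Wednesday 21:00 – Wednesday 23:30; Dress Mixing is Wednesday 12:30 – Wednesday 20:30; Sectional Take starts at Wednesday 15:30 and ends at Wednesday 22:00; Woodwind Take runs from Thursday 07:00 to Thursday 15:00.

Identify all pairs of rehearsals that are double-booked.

Chamber Run-through & Sectional Take, Dress Mixing & Sectional Take

Two intervals overlap when each starts before the other ends.
Sorted by start: Dress Mixing, Sectional Take, Chamber Run-through, Woodwind Take.
Sectional Take starts before Dress Mixing ends → Dress Mixing and Sectional Take overlap.
Chamber Run-through starts after Dress Mixing ends — done with Dress Mixing.
Chamber Run-through starts before Sectional Take ends → Sectional Take and Chamber Run-through overlap.
Woodwind Take starts after Sectional Take ends.
Woodwind Take starts after Chamber Run-through ends.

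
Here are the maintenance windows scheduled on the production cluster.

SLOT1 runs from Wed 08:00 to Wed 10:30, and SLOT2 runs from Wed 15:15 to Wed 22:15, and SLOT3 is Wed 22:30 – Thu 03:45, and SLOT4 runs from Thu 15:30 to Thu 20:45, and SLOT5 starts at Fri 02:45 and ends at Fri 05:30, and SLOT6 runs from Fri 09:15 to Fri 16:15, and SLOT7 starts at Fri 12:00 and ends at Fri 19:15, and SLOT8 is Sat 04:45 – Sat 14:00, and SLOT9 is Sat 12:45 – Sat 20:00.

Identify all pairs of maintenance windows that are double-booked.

SLOT6 & SLOT7, SLOT8 & SLOT9

Two intervals overlap when each starts before the other ends.
Sorted by start: SLOT1, SLOT2, SLOT3, SLOT4, SLOT5, SLOT6, SLOT7, SLOT8, SLOT9.
SLOT2 starts after SLOT1 ends, so SLOT1 has no further overlaps.
SLOT3 starts after SLOT2 ends, so SLOT2 has no further overlaps.
SLOT4 starts after SLOT3 ends, so SLOT3 has no further overlaps.
SLOT5 starts after SLOT4 ends, so SLOT4 has no further overlaps.
SLOT6 starts after SLOT5 ends, so SLOT5 has no further overlaps.
SLOT7 starts before SLOT6 ends → SLOT6 and SLOT7 overlap.
SLOT8 starts after SLOT6 ends, so SLOT6 has no further overlaps.
SLOT8 starts after SLOT7 ends, so SLOT7 has no further overlaps.
SLOT9 starts before SLOT8 ends → SLOT8 and SLOT9 overlap.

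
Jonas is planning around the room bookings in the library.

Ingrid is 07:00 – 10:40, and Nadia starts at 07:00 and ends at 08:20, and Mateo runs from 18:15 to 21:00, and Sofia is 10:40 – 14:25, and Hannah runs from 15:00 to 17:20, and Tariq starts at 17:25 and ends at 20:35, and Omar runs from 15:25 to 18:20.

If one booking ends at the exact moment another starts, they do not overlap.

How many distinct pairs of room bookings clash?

Two intervals overlap when each starts before the other ends.
Sorted by start: Nadia, Ingrid, Sofia, Hannah, Omar, Tariq, Mateo.
Ingrid starts before Nadia ends → Nadia and Ingrid overlap.
Sofia starts after Nadia ends, so nothing later overlaps Nadia either.
Sofia starts exactly when Ingrid ends (back-to-back, no overlap), so nothing later overlaps Ingrid either.
Hannah starts after Sofia ends, so nothing later overlaps Sofia either.
Omar starts before Hannah ends → Hannah and Omar overlap.
Tariq starts after Hannah ends, so nothing later overlaps Hannah either.
Tariq starts before Omar ends → Omar and Tariq overlap.
Mateo starts before Omar ends → Omar and Mateo overlap.
Mateo starts before Tariq ends → Tariq and Mateo overlap.
Overlapping pairs: Hannah & Omar, Ingrid & Nadia, Mateo & Omar, Mateo & Tariq, Omar & Tariq — 5 in total.

5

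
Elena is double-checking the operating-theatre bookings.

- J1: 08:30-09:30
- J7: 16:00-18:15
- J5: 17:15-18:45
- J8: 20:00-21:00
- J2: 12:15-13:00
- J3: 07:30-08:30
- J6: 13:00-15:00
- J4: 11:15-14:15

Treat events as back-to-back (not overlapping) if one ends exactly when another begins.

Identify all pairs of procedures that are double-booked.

J2 & J4, J4 & J6, J5 & J7

Two intervals overlap when each starts before the other ends.
Sorted by start: J3, J1, J4, J2, J6, J7, J5, J8.
J1 starts exactly when J3 ends (back-to-back, no overlap), so nothing later overlaps J3 either.
J4 starts after J1 ends, so nothing later overlaps J1 either.
J2 starts before J4 ends → J4 and J2 overlap.
J6 starts before J4 ends → J4 and J6 overlap.
J7 starts after J4 ends, so nothing later overlaps J4 either.
J6 starts exactly when J2 ends (back-to-back, no overlap), so nothing later overlaps J2 either.
J7 starts after J6 ends, so nothing later overlaps J6 either.
J5 starts before J7 ends → J7 and J5 overlap.
J8 starts after J7 ends.
J8 starts after J5 ends.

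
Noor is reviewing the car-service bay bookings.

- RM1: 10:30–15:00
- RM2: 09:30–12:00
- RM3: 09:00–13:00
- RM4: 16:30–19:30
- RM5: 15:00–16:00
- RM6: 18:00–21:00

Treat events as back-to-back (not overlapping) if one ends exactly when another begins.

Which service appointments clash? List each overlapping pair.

Sorted by start: RM3, RM2, RM1, RM5, RM4, RM6.
RM2 starts before RM3 ends → RM3 and RM2 overlap.
RM1 starts before RM3 ends → RM3 and RM1 overlap.
RM5 starts after RM3 ends; RM3 is clear from here.
RM1 starts before RM2 ends → RM2 and RM1 overlap.
RM5 starts after RM2 ends; RM2 is clear from here.
RM5 starts exactly when RM1 ends (back-to-back, no overlap); RM1 is clear from here.
RM4 starts after RM5 ends; RM5 is clear from here.
RM6 starts before RM4 ends → RM4 and RM6 overlap.

RM1 & RM2, RM1 & RM3, RM2 & RM3, RM4 & RM6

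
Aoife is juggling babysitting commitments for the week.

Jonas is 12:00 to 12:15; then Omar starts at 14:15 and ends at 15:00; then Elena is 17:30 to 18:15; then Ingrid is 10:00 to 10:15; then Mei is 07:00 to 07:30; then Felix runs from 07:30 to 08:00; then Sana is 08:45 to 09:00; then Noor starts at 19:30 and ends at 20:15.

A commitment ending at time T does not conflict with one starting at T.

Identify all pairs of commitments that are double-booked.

none

Sorted by start: Mei, Felix, Sana, Ingrid, Jonas, Omar, Elena, Noor.
Felix starts exactly when Mei ends (back-to-back, no overlap) — done with Mei.
Sana starts after Felix ends — done with Felix.
Ingrid starts after Sana ends — done with Sana.
Jonas starts after Ingrid ends — done with Ingrid.
Omar starts after Jonas ends — done with Jonas.
Elena starts after Omar ends — done with Omar.
Noor starts after Elena ends.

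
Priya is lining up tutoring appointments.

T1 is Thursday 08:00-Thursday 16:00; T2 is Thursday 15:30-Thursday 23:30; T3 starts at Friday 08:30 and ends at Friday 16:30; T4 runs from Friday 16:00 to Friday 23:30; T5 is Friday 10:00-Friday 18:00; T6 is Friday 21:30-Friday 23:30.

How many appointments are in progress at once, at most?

3

Walk through starts and ends in time order (an end at T is processed before a start at T):
Thursday 08:00 start T1 → 1
Thursday 15:30 start T2 → 2
Thursday 16:00 end T1 → 1
Thursday 23:30 end T2 → 0
Friday 08:30 start T3 → 1
Friday 10:00 start T5 → 2
Friday 16:00 start T4 → 3
Friday 16:30 end T3 → 2
Friday 18:00 end T5 → 1
Friday 21:30 start T6 → 2
Friday 23:30 end T4 → 1
Friday 23:30 end T6 → 0
Peak is 3, at Friday 16:00 (T3, T4, T5).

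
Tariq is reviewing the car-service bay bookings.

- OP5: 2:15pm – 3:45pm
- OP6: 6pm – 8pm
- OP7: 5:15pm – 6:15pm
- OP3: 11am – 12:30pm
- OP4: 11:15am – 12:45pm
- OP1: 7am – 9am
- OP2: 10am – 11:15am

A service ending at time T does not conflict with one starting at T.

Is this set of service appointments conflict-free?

No

Sorted by start: OP1, OP2, OP3, OP4, OP5, OP7, OP6.
OP2 starts after OP1 ends, so OP1 has no further overlaps.
OP3 starts before OP2 ends → OP2 and OP3 overlap.
That's a conflict, so the schedule is not conflict-free.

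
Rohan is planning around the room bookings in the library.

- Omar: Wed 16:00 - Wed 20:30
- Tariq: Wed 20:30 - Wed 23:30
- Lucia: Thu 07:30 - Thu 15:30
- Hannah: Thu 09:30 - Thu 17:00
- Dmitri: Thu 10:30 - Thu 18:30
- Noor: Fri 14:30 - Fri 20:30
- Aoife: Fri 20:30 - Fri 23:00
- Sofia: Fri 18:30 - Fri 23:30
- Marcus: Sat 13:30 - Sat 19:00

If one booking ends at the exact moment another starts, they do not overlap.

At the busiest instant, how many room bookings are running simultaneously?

Sort all start/end points and keep a running count:
Wed 16:00 start Omar → 1
Wed 20:30 end Omar → 0
Wed 20:30 start Tariq → 1
Wed 23:30 end Tariq → 0
Thu 07:30 start Lucia → 1
Thu 09:30 start Hannah → 2
Thu 10:30 start Dmitri → 3
Thu 15:30 end Lucia → 2
Thu 17:00 end Hannah → 1
Thu 18:30 end Dmitri → 0
Fri 14:30 start Noor → 1
Fri 18:30 start Sofia → 2
Fri 20:30 end Noor → 1
Fri 20:30 start Aoife → 2
Fri 23:00 end Aoife → 1
Fri 23:30 end Sofia → 0
Sat 13:30 start Marcus → 1
Sat 19:00 end Marcus → 0
Peak is 3, at Thu 10:30 (Dmitri, Hannah, Lucia).

3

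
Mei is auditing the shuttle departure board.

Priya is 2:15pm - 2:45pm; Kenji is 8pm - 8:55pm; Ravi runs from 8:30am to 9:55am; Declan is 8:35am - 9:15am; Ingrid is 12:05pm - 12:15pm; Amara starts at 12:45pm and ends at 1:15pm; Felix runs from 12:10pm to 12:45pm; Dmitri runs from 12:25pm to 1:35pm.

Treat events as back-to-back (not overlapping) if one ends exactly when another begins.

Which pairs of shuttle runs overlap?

Sorted by start: Ravi, Declan, Ingrid, Felix, Dmitri, Amara, Priya, Kenji.
Declan starts before Ravi ends → Ravi and Declan overlap.
Ingrid starts after Ravi ends — done with Ravi.
Ingrid starts after Declan ends — done with Declan.
Felix starts before Ingrid ends → Ingrid and Felix overlap.
Dmitri starts after Ingrid ends — done with Ingrid.
Dmitri starts before Felix ends → Felix and Dmitri overlap.
Amara starts exactly when Felix ends (back-to-back, no overlap) — done with Felix.
Amara starts before Dmitri ends → Dmitri and Amara overlap.
Priya starts after Dmitri ends — done with Dmitri.
Priya starts after Amara ends — done with Amara.
Kenji starts after Priya ends.

Amara & Dmitri, Declan & Ravi, Dmitri & Felix, Felix & Ingrid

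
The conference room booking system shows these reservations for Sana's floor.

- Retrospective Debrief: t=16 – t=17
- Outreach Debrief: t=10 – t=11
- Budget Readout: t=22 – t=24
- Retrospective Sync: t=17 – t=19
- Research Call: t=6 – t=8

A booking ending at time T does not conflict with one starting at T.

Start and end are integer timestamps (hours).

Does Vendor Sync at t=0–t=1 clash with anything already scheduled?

Research Call: starts t=6 at or after Vendor Sync ends t=1 → clear.
Outreach Debrief: starts t=10 at or after Vendor Sync ends t=1 → clear.
Retrospective Debrief: starts t=16 at or after Vendor Sync ends t=1 → clear.
Retrospective Sync: starts t=17 at or after Vendor Sync ends t=1 → clear.
Budget Readout: starts t=22 at or after Vendor Sync ends t=1 → clear.

No — it doesn't clash with anything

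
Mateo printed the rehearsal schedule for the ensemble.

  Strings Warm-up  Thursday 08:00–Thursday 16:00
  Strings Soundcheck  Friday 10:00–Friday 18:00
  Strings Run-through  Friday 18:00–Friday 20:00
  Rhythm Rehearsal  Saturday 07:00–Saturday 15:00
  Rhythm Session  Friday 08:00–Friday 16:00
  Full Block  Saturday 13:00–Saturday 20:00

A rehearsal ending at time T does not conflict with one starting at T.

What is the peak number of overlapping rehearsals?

Walk through starts and ends in time order (an end at T is processed before a start at T):
Thursday 08:00 start Strings Warm-up → 1
Thursday 16:00 end Strings Warm-up → 0
Friday 08:00 start Rhythm Session → 1
Friday 10:00 start Strings Soundcheck → 2
Friday 16:00 end Rhythm Session → 1
Friday 18:00 end Strings Soundcheck → 0
Friday 18:00 start Strings Run-through → 1
Friday 20:00 end Strings Run-through → 0
Saturday 07:00 start Rhythm Rehearsal → 1
Saturday 13:00 start Full Block → 2
Saturday 15:00 end Rhythm Rehearsal → 1
Saturday 20:00 end Full Block → 0
Peak is 2, at Friday 10:00 (Rhythm Session, Strings Soundcheck).

2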